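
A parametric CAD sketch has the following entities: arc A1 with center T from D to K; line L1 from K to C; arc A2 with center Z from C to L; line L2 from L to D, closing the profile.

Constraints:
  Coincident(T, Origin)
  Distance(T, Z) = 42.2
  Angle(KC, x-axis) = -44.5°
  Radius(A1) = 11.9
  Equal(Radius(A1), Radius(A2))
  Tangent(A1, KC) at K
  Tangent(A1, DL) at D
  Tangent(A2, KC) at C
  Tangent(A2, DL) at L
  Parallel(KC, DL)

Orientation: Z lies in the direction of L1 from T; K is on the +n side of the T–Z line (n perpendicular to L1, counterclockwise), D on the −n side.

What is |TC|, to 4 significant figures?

43.85

The slot axis is L1's direction at -44.5°, so u = (cos -44.5°, sin -44.5°) = (0.7133, -0.7009) and n = (−sin -44.5°, cos -44.5°) = (0.7009, 0.7133). T is at the origin and Z lies 42.2 along u from T, so Z = 42.2·u = (30.10, -29.58). Tangency of A1 to both parallel lines with radius 11.9 puts K and D at T ± 11.9·n: K = (8.341, 8.488), D = (-8.341, -8.488). Equal radii place C and L the same way about Z: C = Z + 11.9·n = (38.44, -21.09), L = Z − 11.9·n = (21.76, -38.07). Then |TC| = |C − T| = 43.85.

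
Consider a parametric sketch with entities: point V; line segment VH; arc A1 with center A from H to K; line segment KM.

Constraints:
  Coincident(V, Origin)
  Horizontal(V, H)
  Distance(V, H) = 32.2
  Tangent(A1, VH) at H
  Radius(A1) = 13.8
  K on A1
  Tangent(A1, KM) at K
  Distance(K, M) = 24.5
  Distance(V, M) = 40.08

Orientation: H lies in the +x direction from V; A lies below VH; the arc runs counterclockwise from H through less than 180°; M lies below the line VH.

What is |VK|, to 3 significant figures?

22.2

V is at the origin; VH is horizontal with |VH| = 32.2 and H on the +x side, so H = (32.2, 0.00). The tangent condition forces AH to be normal to VH, so A = H + (0, -13.8) = (32.2, -13.8). Since AK ⟂ KM (tangency), |AM| = √(13.8² + 24.5²) = 28.1 regardless of where K sits on A1. So M lies on both circle(V, 40.08) and circle(A, 28.1); the below-VH intersection is M = (16.0, -36.8). K is the foot of the tangent from M: K = (18.5, -12.4).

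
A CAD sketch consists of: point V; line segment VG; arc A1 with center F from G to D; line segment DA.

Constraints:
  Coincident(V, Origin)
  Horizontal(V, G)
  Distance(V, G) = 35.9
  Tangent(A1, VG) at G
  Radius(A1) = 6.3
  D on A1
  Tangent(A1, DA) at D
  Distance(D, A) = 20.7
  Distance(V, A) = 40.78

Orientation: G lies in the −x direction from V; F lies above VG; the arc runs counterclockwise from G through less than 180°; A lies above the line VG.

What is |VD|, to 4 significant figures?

30.32

Checks: |VG| = 35.90 ✓; ∠(FG, GV) = 90.00° ✓; |FG| = 6.300 ✓; |FD| = 6.300 ✓; ∠(FD, DA) = 90.00° ✓; |DA| = 20.70 ✓; |VA| = 40.78 ✓.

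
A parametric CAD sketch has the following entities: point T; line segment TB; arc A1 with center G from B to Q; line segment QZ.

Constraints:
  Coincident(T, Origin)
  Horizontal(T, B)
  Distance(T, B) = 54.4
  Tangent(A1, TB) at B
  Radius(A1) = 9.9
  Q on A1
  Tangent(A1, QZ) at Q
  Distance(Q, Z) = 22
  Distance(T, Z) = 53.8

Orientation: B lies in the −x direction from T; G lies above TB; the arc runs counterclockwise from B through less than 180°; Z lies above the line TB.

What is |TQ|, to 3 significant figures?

45.5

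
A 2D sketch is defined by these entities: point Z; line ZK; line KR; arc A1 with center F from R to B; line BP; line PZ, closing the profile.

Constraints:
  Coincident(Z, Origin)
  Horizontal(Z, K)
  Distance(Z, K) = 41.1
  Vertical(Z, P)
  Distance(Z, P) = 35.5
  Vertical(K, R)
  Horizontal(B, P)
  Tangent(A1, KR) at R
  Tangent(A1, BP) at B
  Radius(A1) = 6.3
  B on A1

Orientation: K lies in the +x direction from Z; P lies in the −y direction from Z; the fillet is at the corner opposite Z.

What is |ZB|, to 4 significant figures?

49.71

The virtual corner opposite Z is at (41.10, -35.50). A1 meets KR tangentially, so FR is at right angles to KR and since A1 is tangent to BP there, FB ⟂ BP, with radius 6.3, so the center F sits 6.3 in from both sides at F = (34.80, -29.20). That places the tangent points at R = (41.10, -29.20) on KR and B = (34.80, -35.50) on BP. Then |ZB| = |B − Z| = 49.71.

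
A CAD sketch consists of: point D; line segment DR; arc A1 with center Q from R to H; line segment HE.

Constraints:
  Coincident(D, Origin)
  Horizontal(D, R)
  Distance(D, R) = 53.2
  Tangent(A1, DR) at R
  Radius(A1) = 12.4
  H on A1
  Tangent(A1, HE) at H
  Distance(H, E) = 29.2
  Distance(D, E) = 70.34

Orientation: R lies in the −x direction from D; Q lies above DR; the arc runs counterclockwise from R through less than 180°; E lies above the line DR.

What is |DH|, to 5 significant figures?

45.668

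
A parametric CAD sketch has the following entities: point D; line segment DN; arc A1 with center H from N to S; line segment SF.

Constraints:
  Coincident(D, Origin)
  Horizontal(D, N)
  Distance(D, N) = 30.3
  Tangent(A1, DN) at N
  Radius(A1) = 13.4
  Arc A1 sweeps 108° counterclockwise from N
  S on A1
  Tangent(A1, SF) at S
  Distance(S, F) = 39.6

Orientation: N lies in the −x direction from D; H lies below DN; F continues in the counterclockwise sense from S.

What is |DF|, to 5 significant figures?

63.217

D is at the origin; D and N share the same y with |DN| = 30.3 and N on the −x side, so N = (-30.300, 0.0000). A1 meets DN tangentially, so HN is at right angles to DN, so H = N + (0, -13.4) = (-30.300, -13.400). On A1, N sits at bearing 90° from H; a 108° counterclockwise sweep puts S at bearing 198°, so S = H + 13.4·(cos 198°, sin 198°) = (-43.044, -17.541). Since A1 is tangent to SF there, HS ⟂ SF, so SF runs along (−sin 198°, cos 198°); with |SF| = 39.6, F = (-30.807, -55.203). Then |DF| = |F − D| = 63.217.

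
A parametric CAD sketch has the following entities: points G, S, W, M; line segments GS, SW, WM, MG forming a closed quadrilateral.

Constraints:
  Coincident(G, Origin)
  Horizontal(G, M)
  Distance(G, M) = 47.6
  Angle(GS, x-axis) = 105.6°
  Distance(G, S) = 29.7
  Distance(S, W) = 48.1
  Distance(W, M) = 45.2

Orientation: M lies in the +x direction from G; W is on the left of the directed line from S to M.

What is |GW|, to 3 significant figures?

57.9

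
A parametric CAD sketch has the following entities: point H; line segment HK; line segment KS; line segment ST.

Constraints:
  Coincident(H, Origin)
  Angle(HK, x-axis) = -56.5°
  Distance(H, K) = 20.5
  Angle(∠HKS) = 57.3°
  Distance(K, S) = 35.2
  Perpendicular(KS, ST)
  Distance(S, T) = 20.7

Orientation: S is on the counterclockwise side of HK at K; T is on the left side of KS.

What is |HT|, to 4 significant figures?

24.37

H is at the origin; HK runs at -56.5° with length 20.5, so K = 20.5·(cos -56.5°, sin -56.5°) = (11.31, -17.09). ∠HKS = 57.3°, so KS runs at -56.5° + (180° − 57.3°) = 66.20° from the x-axis; with |KS| = 35.2, S = K + 35.2·(cos 66.20°, sin 66.20°) = (25.52, 15.11). The perpendicularity gives ST at right angles to KS; with |ST| = 20.7 on the left of KS, T = S + 20.7·(-0.9150, 0.4035) = (6.580, 23.47). Then |HT| = |T − H| = 24.37.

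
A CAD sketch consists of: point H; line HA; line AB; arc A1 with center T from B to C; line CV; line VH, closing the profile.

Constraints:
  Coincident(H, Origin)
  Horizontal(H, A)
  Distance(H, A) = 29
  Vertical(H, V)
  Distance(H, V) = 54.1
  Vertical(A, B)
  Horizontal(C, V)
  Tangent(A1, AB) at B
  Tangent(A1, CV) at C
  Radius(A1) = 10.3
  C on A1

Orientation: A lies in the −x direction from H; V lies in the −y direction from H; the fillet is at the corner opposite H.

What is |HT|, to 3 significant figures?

47.6

HV is vertical with |HV| = 54.1 and V on the −y side, so V = (0.00, -54.1). The virtual corner opposite H is at (-29.0, -54.1). A1 meets AB tangentially, so TB is at right angles to AB and since A1 is tangent to CV there, TC ⟂ CV, with radius 10.3, so the center T sits 10.3 in from both sides at T = (-18.7, -43.8). Then |HT| = |T − H| = 47.6.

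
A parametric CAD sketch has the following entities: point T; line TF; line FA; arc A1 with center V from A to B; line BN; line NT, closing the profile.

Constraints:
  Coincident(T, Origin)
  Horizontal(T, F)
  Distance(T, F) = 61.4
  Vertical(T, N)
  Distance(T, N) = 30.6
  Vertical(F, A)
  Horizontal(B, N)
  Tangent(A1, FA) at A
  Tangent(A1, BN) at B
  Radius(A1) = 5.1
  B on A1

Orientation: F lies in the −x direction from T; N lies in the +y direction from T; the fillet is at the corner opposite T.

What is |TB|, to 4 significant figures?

64.08

T is at the origin; TF is horizontal with |TF| = 61.4 and F on the −x side, so F = (-61.40, 0.000). TN is vertical with |TN| = 30.6 and N on the +y side, so N = (0.000, 30.60). The virtual corner opposite T is at (-61.40, 30.60). The tangent condition forces VA to be normal to FA and A1 meets BN tangentially, so VB is at right angles to BN, with radius 5.1, so the center V sits 5.1 in from both sides at V = (-56.30, 25.50). That places the tangent points at A = (-61.40, 25.50) on FA and B = (-56.30, 30.60) on BN. Then |TB| = |B − T| = 64.08.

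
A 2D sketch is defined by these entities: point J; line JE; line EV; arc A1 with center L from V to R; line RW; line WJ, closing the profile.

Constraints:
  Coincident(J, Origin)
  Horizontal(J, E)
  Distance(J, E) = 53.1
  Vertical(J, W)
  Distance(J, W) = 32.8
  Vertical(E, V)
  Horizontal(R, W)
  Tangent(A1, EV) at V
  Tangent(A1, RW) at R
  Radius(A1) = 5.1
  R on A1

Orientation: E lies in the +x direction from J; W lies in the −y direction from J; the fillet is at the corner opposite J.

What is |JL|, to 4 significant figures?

55.42

J is at the origin; J and E share the same y with |JE| = 53.1 and E on the +x side, so E = (53.10, 0.000). JW is vertical with |JW| = 32.8 and W on the −y side, so W = (0.000, -32.80). The virtual corner opposite J is at (53.10, -32.80). Since A1 is tangent to EV there, LV ⟂ EV and since A1 is tangent to RW there, LR ⟂ RW, with radius 5.1, so the center L sits 5.1 in from both sides at L = (48.00, -27.70). Then |JL| = |L − J| = 55.42.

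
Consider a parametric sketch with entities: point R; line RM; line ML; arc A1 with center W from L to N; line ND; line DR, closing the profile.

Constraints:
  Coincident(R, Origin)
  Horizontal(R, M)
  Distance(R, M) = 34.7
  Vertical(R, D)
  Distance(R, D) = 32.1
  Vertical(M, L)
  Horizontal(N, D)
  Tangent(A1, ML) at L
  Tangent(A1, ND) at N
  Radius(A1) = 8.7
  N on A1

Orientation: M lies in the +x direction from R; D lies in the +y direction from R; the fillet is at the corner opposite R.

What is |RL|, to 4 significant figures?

41.85

R is at the origin; R and M share the same y with |RM| = 34.7 and M on the +x side, so M = (34.70, 0.000). R and D share the same x with |RD| = 32.1 and D on the +y side, so D = (0.000, 32.10). The virtual corner opposite R is at (34.70, 32.10). Tangency of A1 to ML means the radius WL is perpendicular to ML and the tangent condition forces WN to be normal to ND, with radius 8.7, so the center W sits 8.7 in from both sides at W = (26.00, 23.40). That places the tangent points at L = (34.70, 23.40) on ML and N = (26.00, 32.10) on ND. Then |RL| = |L − R| = 41.85.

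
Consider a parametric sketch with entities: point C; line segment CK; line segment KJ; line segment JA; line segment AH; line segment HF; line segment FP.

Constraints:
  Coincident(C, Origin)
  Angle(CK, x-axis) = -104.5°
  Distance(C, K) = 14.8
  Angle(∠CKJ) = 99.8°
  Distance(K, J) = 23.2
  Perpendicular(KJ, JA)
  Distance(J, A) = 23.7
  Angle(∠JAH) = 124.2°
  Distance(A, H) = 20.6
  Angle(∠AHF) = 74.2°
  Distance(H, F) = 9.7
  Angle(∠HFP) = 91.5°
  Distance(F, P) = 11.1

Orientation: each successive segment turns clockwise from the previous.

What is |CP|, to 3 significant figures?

17.8

C is at the origin; CK runs at -104.5° with length 14.8, so K = (-3.71, -14.3). ∠CKJ = 99.8° gives KJ at 175° from the x-axis; with |KJ| = 23.2, J = (-26.8, -12.4). The perpendicularity gives JA at right angles to KJ, so JA runs at 85.3°; with |JA| = 23.7, A = (-24.9, 11.2). ∠JAH = 124.2° gives AH at 29.5° from the x-axis; with |AH| = 20.6, H = (-6.96, 21.3). ∠AHF = 74.2° gives HF at -76.3° from the x-axis; with |HF| = 9.7, F = (-4.66, 11.9). ∠HFP = 91.5° gives FP at -165° from the x-axis; with |FP| = 11.1, P = (-15.4, 9.00). Then |CP| = |P − C| = 17.8.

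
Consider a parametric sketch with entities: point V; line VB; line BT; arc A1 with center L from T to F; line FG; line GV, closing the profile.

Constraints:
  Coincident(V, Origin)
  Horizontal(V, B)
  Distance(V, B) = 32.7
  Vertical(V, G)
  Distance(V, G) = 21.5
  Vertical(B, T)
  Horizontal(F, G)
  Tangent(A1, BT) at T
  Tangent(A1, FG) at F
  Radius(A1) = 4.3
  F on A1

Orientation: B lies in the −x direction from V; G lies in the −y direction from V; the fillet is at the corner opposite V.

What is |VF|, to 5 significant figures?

35.620

V is at the origin; VB is horizontal with |VB| = 32.7 and B on the −x side, so B = (-32.700, 0.0000). V and G share the same x with |VG| = 21.5 and G on the −y side, so G = (0.0000, -21.500). The virtual corner opposite V is at (-32.700, -21.500). A1 meets BT tangentially, so LT is at right angles to BT and A1 meets FG tangentially, so LF is at right angles to FG, with radius 4.3, so the center L sits 4.3 in from both sides at L = (-28.400, -17.200). That places the tangent points at T = (-32.700, -17.200) on BT and F = (-28.400, -21.500) on FG. Then |VF| = |F − V| = 35.620.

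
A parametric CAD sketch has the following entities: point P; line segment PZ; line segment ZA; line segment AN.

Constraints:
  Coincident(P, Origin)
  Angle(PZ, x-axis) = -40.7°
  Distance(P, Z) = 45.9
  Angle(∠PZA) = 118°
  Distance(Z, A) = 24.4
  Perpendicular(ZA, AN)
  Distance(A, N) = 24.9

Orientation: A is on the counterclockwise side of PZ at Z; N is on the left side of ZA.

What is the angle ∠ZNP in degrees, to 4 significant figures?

64.36°

P is at the origin; PZ runs at -40.7° with length 45.9, so Z = 45.9·(cos -40.7°, sin -40.7°) = (34.80, -29.93). ∠PZA = 118.0°, so ZA runs at -40.7° + (180° − 118.0°) = 21.30° from the x-axis; with |ZA| = 24.4, A = Z + 24.4·(cos 21.30°, sin 21.30°) = (57.53, -21.07). ZA is perpendicular to AN; with |AN| = 24.9 on the left of ZA, N = A + 24.9·(-0.3633, 0.9317) = (48.49, 2.131). Then cos ∠ZNP = NZ·NP / (|NZ||NP|), giving 64.36°.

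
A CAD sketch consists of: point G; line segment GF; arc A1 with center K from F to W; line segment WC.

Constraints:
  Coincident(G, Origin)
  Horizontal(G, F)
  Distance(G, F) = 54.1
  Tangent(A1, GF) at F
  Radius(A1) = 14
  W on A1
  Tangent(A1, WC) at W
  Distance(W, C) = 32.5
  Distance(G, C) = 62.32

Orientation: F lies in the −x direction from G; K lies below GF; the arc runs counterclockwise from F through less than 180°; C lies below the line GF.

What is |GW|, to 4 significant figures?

68.32

Checks: G = (0.00, 0.00) ✓; |KW| = 14.00 ✓; ∠(KW, WC) = 90.00° ✓; |WC| = 32.50 ✓; |GC| = 62.32 ✓.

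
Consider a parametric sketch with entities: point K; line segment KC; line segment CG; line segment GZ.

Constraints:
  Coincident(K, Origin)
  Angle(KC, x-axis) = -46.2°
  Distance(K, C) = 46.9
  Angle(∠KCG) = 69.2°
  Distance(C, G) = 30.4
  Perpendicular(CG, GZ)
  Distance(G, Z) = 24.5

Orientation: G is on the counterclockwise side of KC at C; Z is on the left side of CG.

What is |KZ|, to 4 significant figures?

23.73

∠KCG = 69.2°, so CG runs at -46.2° + (180° − 69.2°) = 64.60° from the x-axis; with |CG| = 30.4, G = C + 30.4·(cos 64.60°, sin 64.60°) = (45.50, -6.389). CG is perpendicular to GZ; with |GZ| = 24.5 on the left of CG, Z = G + 24.5·(-0.9033, 0.4289) = (23.37, 4.120). Then |KZ| = |Z − K| = 23.73.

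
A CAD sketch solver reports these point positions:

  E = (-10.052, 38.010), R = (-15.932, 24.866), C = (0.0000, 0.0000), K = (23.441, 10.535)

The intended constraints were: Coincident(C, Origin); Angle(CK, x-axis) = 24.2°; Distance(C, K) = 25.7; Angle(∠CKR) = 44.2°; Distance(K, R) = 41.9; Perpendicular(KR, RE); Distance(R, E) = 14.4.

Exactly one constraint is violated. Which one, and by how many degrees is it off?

Perpendicular(KR, RE) — off by 4.10°.

C = (0.00, 0.00) ✓; CK at 24.20° ✓; |CK| = 25.70 ✓; ∠CKR = 44.20° ✓; |KR| = 41.90 ✓; ∠(KR, RE) = 94.10° ✗; |RE| = 14.40 ✓.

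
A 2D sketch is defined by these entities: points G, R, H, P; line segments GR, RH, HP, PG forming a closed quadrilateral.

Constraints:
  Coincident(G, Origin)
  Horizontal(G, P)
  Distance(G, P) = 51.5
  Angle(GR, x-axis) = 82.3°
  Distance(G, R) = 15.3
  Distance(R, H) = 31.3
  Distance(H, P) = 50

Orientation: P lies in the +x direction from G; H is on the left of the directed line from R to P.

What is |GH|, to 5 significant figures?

45.180

G is at the origin; G and P share the same y with |GP| = 51.5 and P in +x, so P = (51.5, 0). GR runs at 82.3° with |GR| = 15.3, so R = (2.0500, 15.162). H is determined by |RH| = 31.3 and |HP| = 50.0 together: it lies at the intersection of circle(R, 31.3) and circle(P, 50.0). With |RP| = 51.722, the foot of the radical line on RP is 11.164 from R and the perpendicular offset is √(31.3² − 11.164²) = 29.241. Taking the left-of-RP solution: H = (21.296, 39.846).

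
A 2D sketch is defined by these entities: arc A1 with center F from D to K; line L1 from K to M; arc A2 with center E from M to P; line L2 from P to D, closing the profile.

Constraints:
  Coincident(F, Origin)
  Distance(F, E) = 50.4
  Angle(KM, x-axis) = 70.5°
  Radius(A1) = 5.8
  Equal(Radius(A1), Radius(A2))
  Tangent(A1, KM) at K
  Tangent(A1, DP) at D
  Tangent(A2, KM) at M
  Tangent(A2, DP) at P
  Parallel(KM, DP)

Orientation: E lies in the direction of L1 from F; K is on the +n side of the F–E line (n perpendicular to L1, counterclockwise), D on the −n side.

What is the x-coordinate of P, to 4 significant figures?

22.29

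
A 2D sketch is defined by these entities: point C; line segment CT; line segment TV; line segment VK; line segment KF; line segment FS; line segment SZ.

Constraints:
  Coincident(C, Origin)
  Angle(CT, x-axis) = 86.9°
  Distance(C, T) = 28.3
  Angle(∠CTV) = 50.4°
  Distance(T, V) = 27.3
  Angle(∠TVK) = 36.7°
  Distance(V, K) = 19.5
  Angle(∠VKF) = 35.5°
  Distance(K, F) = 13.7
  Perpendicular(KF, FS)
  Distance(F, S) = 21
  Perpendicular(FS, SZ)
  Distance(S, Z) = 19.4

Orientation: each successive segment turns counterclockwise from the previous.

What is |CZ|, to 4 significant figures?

12.00

KF is perpendicular to FS, so FS runs at -125.7°; with |FS| = 21.0, S = (-24.29, 2.893). FS is perpendicular to SZ, so SZ runs at -35.70°; with |SZ| = 19.4, Z = (-8.540, -8.428). Then |CZ| = |Z − C| = 12.00.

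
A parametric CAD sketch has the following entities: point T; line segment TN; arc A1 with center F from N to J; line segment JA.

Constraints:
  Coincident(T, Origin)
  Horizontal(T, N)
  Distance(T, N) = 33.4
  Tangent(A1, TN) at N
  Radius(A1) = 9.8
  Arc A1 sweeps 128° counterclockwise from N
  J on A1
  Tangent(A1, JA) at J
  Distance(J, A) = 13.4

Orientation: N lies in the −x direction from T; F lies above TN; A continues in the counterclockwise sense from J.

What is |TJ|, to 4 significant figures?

30.17

T is at the origin; T and N share the same y with |TN| = 33.4 and N on the −x side, so N = (-33.40, 0.000). A1 meets TN tangentially, so FN is at right angles to TN, so F = N + (0, 9.8) = (-33.40, 9.800). On A1, N sits at bearing -90° from F; a 128° counterclockwise sweep puts J at bearing 38°, so J = F + 9.8·(cos 38°, sin 38°) = (-25.68, 15.83). Then |TJ| = |J − T| = 30.17.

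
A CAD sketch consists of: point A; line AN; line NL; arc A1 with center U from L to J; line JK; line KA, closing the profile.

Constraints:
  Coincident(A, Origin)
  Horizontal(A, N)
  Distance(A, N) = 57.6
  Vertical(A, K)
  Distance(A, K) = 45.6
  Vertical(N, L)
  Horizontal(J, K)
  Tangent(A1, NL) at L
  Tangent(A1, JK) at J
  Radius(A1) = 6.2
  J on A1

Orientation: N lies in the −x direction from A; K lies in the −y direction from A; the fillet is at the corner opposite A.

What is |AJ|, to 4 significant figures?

68.71

The virtual corner opposite A is at (-57.60, -45.60). A1 meets NL tangentially, so UL is at right angles to NL and since A1 is tangent to JK there, UJ ⟂ JK, with radius 6.2, so the center U sits 6.2 in from both sides at U = (-51.40, -39.40). That places the tangent points at L = (-57.60, -39.40) on NL and J = (-51.40, -45.60) on JK. Then |AJ| = |J − A| = 68.71.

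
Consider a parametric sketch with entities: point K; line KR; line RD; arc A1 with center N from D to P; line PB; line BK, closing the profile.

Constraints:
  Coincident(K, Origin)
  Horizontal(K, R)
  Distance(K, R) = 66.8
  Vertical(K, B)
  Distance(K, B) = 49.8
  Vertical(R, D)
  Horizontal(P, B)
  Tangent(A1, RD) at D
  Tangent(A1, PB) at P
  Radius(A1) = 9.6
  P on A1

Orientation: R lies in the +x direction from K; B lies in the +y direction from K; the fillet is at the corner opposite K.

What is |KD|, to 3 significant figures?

78.0

The virtual corner opposite K is at (66.8, 49.8). A1 meets RD tangentially, so ND is at right angles to RD and the tangent condition forces NP to be normal to PB, with radius 9.6, so the center N sits 9.6 in from both sides at N = (57.2, 40.2). That places the tangent points at D = (66.8, 40.2) on RD and P = (57.2, 49.8) on PB. Then |KD| = |D − K| = 78.0.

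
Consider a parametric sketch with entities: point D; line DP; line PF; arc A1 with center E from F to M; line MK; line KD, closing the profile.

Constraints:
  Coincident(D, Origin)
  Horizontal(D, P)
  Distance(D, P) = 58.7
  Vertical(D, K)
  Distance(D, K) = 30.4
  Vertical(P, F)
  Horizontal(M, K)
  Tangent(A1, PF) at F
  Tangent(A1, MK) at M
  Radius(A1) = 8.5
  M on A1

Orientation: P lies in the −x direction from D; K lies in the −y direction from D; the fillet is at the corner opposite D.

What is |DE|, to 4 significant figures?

54.77

D is at the origin; DP is horizontal with |DP| = 58.7 and P on the −x side, so P = (-58.70, 0.000). DK is vertical with |DK| = 30.4 and K on the −y side, so K = (0.000, -30.40). The virtual corner opposite D is at (-58.70, -30.40). The tangent condition forces EF to be normal to PF and since A1 is tangent to MK there, EM ⟂ MK, with radius 8.5, so the center E sits 8.5 in from both sides at E = (-50.20, -21.90). Then |DE| = |E − D| = 54.77.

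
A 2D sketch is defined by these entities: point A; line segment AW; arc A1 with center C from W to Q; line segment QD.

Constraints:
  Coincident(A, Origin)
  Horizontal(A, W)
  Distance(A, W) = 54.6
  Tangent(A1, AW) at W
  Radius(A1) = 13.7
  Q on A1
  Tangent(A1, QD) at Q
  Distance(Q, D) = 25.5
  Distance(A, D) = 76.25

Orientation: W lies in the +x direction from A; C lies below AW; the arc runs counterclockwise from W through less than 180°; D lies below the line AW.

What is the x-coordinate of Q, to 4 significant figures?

45.40

Checks: |AW| = 54.60 ✓; |CQ| = 13.70 ✓; ∠(CQ, QD) = 90.00° ✓; |QD| = 25.50 ✓; |AD| = 76.25 ✓.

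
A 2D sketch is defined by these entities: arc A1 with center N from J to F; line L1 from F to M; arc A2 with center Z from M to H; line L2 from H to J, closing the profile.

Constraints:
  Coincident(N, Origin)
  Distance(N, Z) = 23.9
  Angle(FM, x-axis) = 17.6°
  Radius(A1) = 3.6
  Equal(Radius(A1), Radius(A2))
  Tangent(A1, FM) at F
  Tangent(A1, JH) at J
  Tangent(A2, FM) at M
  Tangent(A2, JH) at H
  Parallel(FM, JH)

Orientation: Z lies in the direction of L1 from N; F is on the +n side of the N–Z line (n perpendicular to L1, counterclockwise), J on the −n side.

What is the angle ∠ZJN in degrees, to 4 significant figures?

81.43°

N is at the origin and Z lies 23.9 along u from N, so Z = 23.9·u = (22.78, 7.227). Tangency of A1 to both parallel lines with radius 3.6 puts F and J at N ± 3.6·n: F = (-1.089, 3.431), J = (1.089, -3.431). Then cos ∠ZJN = JZ·JN / (|JZ||JN|), giving 81.43°.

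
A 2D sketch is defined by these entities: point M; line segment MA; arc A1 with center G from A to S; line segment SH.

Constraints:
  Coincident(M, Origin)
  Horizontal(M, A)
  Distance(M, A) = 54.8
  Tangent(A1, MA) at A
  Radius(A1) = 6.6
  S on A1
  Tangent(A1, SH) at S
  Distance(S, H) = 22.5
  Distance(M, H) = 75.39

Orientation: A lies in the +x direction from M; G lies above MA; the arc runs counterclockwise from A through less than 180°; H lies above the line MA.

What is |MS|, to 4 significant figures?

60.57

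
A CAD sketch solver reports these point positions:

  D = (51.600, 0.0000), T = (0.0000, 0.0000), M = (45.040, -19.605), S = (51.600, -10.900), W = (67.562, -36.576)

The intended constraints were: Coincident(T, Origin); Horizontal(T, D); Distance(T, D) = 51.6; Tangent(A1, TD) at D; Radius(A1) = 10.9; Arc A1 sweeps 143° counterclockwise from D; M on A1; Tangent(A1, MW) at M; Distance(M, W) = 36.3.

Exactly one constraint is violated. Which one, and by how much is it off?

Distance(M, W) = 36.3 — off by 8.10.

T = (0.00, 0.00) ✓; T.y = 0.00, D.y = 0.00 ✓; |TD| = 51.60 ✓; ∠(SD, DT) = 90.00° ✓; |SD| = 10.90 ✓; bearing(S→M) − bearing(S→D) = 143.0° ✓; |SM| = 10.90 ✓; ∠(SM, MW) = 90.00° ✓; |MW| = 28.20 ✗.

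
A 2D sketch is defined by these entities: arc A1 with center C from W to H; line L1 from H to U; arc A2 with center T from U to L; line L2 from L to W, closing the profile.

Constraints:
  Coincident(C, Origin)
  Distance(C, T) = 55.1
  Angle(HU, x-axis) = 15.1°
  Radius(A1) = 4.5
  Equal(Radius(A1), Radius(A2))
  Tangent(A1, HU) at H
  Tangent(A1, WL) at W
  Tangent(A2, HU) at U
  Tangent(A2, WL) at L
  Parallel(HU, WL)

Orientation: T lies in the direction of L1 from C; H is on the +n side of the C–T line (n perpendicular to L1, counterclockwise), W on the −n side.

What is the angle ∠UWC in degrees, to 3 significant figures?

80.7°

The slot axis is L1's direction at 15.1°, so u = (cos 15.1°, sin 15.1°) = (0.965, 0.261) and n = (−sin 15.1°, cos 15.1°) = (-0.261, 0.965). C is at the origin and T lies 55.1 along u from C, so T = 55.1·u = (53.2, 14.4). Tangency of A1 to both parallel lines with radius 4.5 puts H and W at C ± 4.5·n: H = (-1.17, 4.34), W = (1.17, -4.34). Equal radii place U and L the same way about T: U = T + 4.5·n = (52.0, 18.7), L = T − 4.5·n = (54.4, 10.0). Then cos ∠UWC = WU·WC / (|WU||WC|), giving 80.7°.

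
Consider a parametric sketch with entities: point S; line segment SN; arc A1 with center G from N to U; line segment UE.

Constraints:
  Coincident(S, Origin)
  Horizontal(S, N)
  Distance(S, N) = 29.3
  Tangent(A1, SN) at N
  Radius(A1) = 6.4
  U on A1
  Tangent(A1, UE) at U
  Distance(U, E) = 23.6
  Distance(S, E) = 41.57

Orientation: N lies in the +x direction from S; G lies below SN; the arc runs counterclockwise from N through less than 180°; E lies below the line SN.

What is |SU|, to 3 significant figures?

24.3

S is at the origin; SN is horizontal with |SN| = 29.3 and N on the +x side, so N = (29.3, 0.00). Since A1 is tangent to SN there, GN ⟂ SN, so G = N + (0, -6.4) = (29.3, -6.40). Since GU ⟂ UE (tangency), |GE| = √(6.4² + 23.6²) = 24.5 regardless of where U sits on A1. So E lies on both circle(S, 41.57) and circle(G, 24.5); the below-SN intersection is E = (27.9, -30.8). U is the foot of the tangent from E: U = (23.0, -7.72).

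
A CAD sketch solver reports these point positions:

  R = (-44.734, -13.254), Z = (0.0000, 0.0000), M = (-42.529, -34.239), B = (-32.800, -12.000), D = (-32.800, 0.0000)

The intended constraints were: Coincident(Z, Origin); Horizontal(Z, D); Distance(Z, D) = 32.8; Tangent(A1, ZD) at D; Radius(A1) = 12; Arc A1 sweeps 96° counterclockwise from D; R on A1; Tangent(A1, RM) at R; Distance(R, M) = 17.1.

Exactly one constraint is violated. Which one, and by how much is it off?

Distance(R, M) = 17.1 — off by 4.00.

Z = (0.00, 0.00) ✓; Z.y = 0.00, D.y = 0.00 ✓; |ZD| = 32.80 ✓; ∠(BD, DZ) = 90.00° ✓; |BD| = 12.00 ✓; bearing(B→R) − bearing(B→D) = 96.00° ✓; |BR| = 12.00 ✓; ∠(BR, RM) = 90.00° ✓; |RM| = 21.10 ✗.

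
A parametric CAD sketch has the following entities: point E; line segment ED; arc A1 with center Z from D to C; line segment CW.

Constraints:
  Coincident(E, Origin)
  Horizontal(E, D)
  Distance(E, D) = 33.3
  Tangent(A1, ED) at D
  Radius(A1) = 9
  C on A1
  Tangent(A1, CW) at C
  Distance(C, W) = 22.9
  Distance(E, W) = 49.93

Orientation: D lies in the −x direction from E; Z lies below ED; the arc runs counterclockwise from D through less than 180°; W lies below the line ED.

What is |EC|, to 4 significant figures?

43.49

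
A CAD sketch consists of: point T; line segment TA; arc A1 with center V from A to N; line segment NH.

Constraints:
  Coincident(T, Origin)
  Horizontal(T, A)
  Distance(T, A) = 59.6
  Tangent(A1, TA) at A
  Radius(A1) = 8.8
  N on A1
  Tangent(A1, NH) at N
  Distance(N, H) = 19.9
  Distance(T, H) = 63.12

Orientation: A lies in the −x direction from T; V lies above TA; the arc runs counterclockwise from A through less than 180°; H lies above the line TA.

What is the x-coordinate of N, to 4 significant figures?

-51.02

T is at the origin; T and A share the same y with |TA| = 59.6 and A on the −x side, so A = (-59.60, 0.000). A1 meets TA tangentially, so VA is at right angles to TA, so V = A + (0, 8.8) = (-59.60, 8.800). Since VN ⟂ NH (tangency), |VH| = √(8.8² + 19.9²) = 21.76 regardless of where N sits on A1. So H lies on both circle(T, 63.12) and circle(V, 21.76); the above-TA intersection is H = (-55.45, 30.16). N is the foot of the tangent from H: N = (-51.02, 10.76).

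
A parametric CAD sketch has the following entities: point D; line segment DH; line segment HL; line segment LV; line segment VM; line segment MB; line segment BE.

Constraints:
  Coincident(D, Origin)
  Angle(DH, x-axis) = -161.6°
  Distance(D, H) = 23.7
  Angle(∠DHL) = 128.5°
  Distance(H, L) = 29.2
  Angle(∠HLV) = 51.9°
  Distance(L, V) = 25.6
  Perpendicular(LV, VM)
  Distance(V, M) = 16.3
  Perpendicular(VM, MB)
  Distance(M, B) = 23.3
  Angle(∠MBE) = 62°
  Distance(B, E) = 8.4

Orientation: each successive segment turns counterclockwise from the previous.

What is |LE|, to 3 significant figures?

10.9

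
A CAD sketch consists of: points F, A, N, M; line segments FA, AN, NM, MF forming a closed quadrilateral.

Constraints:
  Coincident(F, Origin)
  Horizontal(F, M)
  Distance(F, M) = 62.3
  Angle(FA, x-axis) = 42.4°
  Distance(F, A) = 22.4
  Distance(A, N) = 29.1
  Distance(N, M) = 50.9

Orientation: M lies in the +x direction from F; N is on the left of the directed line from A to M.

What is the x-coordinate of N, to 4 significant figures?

31.16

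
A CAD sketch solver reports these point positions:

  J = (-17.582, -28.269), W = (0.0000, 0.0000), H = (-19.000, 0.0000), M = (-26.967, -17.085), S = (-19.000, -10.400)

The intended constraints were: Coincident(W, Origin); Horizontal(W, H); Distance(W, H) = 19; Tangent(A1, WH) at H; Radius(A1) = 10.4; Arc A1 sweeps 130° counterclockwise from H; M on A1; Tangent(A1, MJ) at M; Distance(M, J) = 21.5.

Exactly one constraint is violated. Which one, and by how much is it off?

Distance(M, J) = 21.5 — off by 6.90.

W = (0.00, 0.00) ✓; W.y = 0.00, H.y = 0.00 ✓; |WH| = 19.00 ✓; ∠(SH, HW) = 90.00° ✓; |SH| = 10.40 ✓; bearing(S→M) − bearing(S→H) = 130.0° ✓; |SM| = 10.40 ✓; ∠(SM, MJ) = 90.00° ✓; |MJ| = 14.60 ✗.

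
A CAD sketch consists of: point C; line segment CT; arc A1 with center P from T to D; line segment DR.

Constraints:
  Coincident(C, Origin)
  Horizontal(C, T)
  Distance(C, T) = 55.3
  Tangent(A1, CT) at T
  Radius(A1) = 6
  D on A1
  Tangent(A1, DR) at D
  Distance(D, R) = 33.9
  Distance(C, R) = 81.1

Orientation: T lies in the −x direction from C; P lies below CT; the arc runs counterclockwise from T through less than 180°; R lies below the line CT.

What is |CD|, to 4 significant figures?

61.04

C is at the origin; CT is horizontal with |CT| = 55.3 and T on the −x side, so T = (-55.30, 0.000). A1 meets CT tangentially, so PT is at right angles to CT, so P = T + (0, -6) = (-55.30, -6.000). Since PD ⟂ DR (tangency), |PR| = √(6.0² + 33.9²) = 34.43 regardless of where D sits on A1. So R lies on both circle(C, 81.1) and circle(P, 34.43); the below-CT intersection is R = (-72.86, -35.61). D is the foot of the tangent from R: D = (-60.91, -3.885).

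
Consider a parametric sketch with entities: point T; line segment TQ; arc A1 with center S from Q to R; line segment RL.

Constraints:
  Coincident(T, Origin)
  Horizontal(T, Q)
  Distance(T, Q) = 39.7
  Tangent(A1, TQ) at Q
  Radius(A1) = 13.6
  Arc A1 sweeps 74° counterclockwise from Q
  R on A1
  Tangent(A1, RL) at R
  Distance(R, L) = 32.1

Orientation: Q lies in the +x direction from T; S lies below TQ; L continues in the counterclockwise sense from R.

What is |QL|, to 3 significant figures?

46.2

On A1, Q sits at bearing 90° from S; a 74° counterclockwise sweep puts R at bearing 164°, so R = S + 13.6·(cos 164°, sin 164°) = (26.6, -9.85). The tangent condition forces SR to be normal to RL, so RL runs along (−sin 164°, cos 164°); with |RL| = 32.1, L = (17.8, -40.7). Then |QL| = |L − Q| = 46.2.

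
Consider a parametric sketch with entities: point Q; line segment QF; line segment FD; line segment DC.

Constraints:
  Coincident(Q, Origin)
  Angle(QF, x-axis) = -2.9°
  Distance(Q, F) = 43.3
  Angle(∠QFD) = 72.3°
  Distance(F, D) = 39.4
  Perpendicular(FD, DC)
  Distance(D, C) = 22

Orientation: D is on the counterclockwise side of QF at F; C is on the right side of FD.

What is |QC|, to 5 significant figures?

68.475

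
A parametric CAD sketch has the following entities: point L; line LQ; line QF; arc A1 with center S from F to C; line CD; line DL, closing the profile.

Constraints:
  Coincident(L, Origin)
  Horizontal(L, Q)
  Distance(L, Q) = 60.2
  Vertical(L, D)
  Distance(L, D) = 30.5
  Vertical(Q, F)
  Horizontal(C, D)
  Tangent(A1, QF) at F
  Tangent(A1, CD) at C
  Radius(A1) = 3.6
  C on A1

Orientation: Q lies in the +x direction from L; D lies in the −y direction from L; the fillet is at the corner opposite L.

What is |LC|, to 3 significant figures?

64.3

L is at the origin; L and Q share the same y with |LQ| = 60.2 and Q on the +x side, so Q = (60.2, 0.00). LD is vertical with |LD| = 30.5 and D on the −y side, so D = (0.00, -30.5). The virtual corner opposite L is at (60.2, -30.5). The tangent condition forces SF to be normal to QF and tangency of A1 to CD means the radius SC is perpendicular to CD, with radius 3.6, so the center S sits 3.6 in from both sides at S = (56.6, -26.9). That places the tangent points at F = (60.2, -26.9) on QF and C = (56.6, -30.5) on CD. Then |LC| = |C − L| = 64.3.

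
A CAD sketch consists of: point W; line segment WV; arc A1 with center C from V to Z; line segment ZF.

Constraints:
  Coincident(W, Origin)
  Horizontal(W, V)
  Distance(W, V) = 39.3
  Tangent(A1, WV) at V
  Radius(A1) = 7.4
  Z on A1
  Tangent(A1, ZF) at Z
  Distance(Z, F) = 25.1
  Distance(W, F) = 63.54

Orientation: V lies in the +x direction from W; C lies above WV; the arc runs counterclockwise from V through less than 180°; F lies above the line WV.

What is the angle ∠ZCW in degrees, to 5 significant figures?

139.53°

W is at the origin; WV is horizontal with |WV| = 39.3 and V on the +x side, so V = (39.300, 0.0000). Tangency of A1 to WV means the radius CV is perpendicular to WV, so C = V + (0, 7.4) = (39.300, 7.4000). Since CZ ⟂ ZF (tangency), |CF| = √(7.4² + 25.1²) = 26.168 regardless of where Z sits on A1. So F lies on both circle(W, 63.54) and circle(C, 26.168); the above-WV intersection is F = (58.199, 25.500). Z is the foot of the tangent from F: Z = (45.721, 3.7213).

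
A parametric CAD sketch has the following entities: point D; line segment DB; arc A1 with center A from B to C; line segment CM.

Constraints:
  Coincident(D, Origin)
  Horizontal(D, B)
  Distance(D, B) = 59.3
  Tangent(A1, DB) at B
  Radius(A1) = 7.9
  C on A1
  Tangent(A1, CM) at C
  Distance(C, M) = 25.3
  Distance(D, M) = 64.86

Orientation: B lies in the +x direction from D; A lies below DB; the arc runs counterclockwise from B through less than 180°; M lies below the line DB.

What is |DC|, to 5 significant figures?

52.275

D is at the origin; DB is horizontal with |DB| = 59.3 and B on the +x side, so B = (59.300, 0.0000). A1 meets DB tangentially, so AB is at right angles to DB, so A = B + (0, -7.9) = (59.300, -7.9000). Since AC ⟂ CM (tangency), |AM| = √(7.9² + 25.3²) = 26.505 regardless of where C sits on A1. So M lies on both circle(D, 64.86) and circle(A, 26.505); the below-DB intersection is M = (55.183, -34.083). C is the foot of the tangent from M: C = (51.485, -9.0548).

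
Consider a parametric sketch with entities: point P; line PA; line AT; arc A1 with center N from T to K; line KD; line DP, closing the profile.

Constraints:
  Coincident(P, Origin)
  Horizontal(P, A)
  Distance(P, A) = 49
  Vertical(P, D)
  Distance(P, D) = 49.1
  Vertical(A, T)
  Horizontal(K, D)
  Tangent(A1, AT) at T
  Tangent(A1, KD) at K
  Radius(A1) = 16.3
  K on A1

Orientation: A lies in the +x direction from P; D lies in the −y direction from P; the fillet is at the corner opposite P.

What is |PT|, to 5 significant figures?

58.965

The virtual corner opposite P is at (49.000, -49.100). Tangency of A1 to AT means the radius NT is perpendicular to AT and A1 meets KD tangentially, so NK is at right angles to KD, with radius 16.3, so the center N sits 16.3 in from both sides at N = (32.700, -32.800). That places the tangent points at T = (49.000, -32.800) on AT and K = (32.700, -49.100) on KD. Then |PT| = |T − P| = 58.965.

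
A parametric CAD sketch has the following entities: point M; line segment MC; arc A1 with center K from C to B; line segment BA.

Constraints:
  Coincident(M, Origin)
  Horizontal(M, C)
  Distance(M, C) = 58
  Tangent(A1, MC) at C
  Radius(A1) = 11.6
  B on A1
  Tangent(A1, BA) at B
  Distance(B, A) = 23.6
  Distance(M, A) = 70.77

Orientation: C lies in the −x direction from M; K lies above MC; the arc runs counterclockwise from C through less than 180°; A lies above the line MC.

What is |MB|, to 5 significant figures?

51.031

Checks: ∠(KC, CM) = 90.00° ✓; |KC| = 11.60 ✓; |KB| = 11.60 ✓; ∠(KB, BA) = 90.00° ✓; |BA| = 23.60 ✓; |MA| = 70.77 ✓.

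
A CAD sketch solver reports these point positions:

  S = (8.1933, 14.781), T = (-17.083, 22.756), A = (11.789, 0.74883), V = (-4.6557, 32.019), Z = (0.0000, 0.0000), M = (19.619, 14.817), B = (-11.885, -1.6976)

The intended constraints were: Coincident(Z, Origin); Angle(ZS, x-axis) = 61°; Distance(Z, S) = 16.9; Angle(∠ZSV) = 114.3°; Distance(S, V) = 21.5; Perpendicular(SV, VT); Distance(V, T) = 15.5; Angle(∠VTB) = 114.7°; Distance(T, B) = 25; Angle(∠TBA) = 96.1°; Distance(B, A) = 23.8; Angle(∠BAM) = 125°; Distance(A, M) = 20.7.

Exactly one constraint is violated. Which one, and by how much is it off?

Distance(A, M) = 20.7 — off by 4.60.

Z = (0.00, 0.00) ✓; ZS at 61.00° ✓; |ZS| = 16.90 ✓; ∠ZSV = 114.3° ✓; |SV| = 21.50 ✓; ∠(SV, VT) = 90.00° ✓; |VT| = 15.50 ✓; ∠VTB = 114.7° ✓; |TB| = 25.00 ✓; ∠TBA = 96.10° ✓; |BA| = 23.80 ✓; ∠BAM = 125.0° ✓; |AM| = 16.10 ✗.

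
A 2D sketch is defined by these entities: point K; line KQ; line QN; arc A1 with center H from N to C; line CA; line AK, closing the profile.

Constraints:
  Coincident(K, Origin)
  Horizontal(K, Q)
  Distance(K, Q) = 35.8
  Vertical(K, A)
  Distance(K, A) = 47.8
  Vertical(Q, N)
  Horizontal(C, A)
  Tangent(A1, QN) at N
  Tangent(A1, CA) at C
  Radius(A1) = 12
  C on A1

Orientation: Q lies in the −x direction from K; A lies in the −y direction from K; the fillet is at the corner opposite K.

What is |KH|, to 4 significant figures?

42.99

K is at the origin; K and Q share the same y with |KQ| = 35.8 and Q on the −x side, so Q = (-35.80, 0.000). K and A share the same x with |KA| = 47.8 and A on the −y side, so A = (0.000, -47.80). The virtual corner opposite K is at (-35.80, -47.80). The tangent condition forces HN to be normal to QN and the tangent condition forces HC to be normal to CA, with radius 12.0, so the center H sits 12.0 in from both sides at H = (-23.80, -35.80). Then |KH| = |H − K| = 42.99.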